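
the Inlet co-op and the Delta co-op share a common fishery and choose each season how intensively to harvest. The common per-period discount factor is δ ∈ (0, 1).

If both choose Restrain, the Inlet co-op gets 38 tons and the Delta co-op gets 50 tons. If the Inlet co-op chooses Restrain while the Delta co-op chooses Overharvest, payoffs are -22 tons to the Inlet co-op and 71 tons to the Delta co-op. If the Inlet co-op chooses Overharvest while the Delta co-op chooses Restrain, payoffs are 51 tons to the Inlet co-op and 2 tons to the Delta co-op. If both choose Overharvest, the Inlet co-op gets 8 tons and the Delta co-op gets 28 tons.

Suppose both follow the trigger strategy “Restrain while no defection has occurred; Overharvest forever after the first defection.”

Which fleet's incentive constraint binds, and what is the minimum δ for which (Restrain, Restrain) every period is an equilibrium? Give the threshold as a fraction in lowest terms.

the Inlet co-op's threshold: (51−38)/(51−8) = 13/43.
the Delta co-op's threshold: (71−50)/(71−28) = 21/43.
13/43 < 21/43, so the Delta co-op binds and δ* = 21/43.

the Delta co-op; δ ≥ 21/43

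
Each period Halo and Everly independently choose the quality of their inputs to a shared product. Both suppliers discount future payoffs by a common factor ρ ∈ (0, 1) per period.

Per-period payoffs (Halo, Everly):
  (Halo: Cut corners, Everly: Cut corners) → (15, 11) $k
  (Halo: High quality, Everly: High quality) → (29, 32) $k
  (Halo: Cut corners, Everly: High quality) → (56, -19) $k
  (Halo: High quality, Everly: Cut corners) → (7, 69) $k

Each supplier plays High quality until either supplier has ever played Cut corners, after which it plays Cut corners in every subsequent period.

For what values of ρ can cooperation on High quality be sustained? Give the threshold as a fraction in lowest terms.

Halo: cooperation gives 29 each period; deviation gives 56 once then 15 forever.
  29/(1−ρ) ≥ 56 + 15ρ/(1−ρ) ⇒ ρ ≥ 27/41.
Everly: cooperation gives 32 each period; deviation gives 69 once then 11 forever.
  ρ ≥ 37/58.
Both must hold, so the binding constraint is Halo's: ρ ≥ 27/41.

27/41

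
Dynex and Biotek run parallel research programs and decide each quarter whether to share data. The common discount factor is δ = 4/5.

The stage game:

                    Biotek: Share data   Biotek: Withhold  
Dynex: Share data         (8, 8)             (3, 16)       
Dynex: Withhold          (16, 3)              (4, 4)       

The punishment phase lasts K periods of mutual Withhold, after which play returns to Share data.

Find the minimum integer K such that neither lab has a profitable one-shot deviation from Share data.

IC: δ(1−δ^K)/(1−δ) ≥ (16−8)/(8−4) = 2.
With δ = 4/5: need 1 − δ^K ≥ 2·(1−4/5)/(4/5), i.e. δ^K ≤ 0.5000.
Since (4/5)^3 = 0.5120 and (4/5)^4 = 0.4096, the smallest such K is 4.

4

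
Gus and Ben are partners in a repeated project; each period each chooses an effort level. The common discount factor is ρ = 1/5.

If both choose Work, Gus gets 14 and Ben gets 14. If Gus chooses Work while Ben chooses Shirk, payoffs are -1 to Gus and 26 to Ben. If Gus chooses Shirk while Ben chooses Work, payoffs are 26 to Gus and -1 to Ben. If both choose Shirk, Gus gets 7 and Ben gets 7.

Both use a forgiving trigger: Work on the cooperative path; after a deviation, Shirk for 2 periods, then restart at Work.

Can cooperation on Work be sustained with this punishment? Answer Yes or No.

No

IC: ρ+…+ρ^2 ≥ (26−14)/(14−7) = 12/7.
At ρ = 1/5: partial sum = 0.2400 < 1.7143. Cooperation not sustainable.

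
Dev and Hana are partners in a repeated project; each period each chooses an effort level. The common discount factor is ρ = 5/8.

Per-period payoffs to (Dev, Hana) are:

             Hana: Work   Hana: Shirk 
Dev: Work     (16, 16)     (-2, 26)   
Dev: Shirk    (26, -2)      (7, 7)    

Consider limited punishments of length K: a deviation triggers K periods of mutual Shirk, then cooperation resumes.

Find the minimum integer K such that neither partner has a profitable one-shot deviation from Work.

IC: ρ(1−ρ^K)/(1−ρ) ≥ (26−16)/(16−7) = 10/9.
With ρ = 5/8: need 1 − ρ^K ≥ 10/9·(1−5/8)/(5/8), i.e. ρ^K ≤ 0.3333.
Since (5/8)^2 = 0.3906 and (5/8)^3 = 0.2441, the smallest such K is 3.

3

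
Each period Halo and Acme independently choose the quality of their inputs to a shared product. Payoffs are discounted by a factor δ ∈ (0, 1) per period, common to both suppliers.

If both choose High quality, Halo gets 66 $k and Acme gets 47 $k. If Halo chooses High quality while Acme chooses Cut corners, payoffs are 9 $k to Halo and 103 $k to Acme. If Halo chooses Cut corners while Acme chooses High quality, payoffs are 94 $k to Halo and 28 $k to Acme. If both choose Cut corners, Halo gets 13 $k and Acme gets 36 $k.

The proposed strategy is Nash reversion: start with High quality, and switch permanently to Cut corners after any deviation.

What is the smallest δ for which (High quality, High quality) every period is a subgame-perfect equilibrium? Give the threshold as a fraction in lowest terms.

Halo's threshold: (94−66)/(94−13) = 28/81.
Acme's threshold: (103−47)/(103−36) = 56/67.
28/81 < 56/67, so Acme binds and δ* = 56/67.

56/67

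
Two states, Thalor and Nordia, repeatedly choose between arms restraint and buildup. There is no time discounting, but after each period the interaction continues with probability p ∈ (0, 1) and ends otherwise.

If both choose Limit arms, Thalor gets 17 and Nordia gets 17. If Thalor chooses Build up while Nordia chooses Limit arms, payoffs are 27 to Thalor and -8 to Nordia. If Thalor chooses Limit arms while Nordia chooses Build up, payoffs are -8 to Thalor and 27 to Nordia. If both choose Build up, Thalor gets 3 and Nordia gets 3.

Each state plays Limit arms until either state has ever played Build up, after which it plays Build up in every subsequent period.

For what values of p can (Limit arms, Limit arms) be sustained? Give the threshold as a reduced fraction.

With no time discounting, the continuation probability p plays the role of the discount factor.
Grim-trigger IC: 17/(1−p) ≥ 27 + 3p/(1−p) ⇒ p ≥ (27−17)/(27−3) = 5/12.

5/12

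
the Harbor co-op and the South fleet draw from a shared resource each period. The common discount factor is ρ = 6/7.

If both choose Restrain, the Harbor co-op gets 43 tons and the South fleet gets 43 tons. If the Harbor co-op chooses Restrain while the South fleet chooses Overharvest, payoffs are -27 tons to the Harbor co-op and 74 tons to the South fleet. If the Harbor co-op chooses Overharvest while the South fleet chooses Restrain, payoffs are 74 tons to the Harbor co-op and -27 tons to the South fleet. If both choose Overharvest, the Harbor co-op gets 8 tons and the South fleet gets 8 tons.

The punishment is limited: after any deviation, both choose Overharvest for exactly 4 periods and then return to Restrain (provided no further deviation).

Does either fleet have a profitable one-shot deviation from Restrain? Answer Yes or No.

No

IC: ρ+…+ρ^4 ≥ (74−43)/(43−8) = 31/35.
At ρ = 6/7: partial sum = 2.7613 ≥ 0.8857. Cooperation sustainable.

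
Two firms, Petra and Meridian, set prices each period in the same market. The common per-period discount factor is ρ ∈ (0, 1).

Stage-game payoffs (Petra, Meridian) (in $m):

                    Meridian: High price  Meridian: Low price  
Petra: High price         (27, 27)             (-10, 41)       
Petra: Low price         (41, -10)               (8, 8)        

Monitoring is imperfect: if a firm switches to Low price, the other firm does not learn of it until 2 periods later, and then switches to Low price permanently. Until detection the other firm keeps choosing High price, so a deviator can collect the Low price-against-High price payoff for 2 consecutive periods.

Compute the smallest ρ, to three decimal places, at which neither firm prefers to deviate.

0.651

A deviator earns 41 for 2 periods, then 8 forever; cooperating earns 27 forever. Multiplying the IC by (1−ρ):
27 ≥ 41(1−ρ^2) + 8ρ^2, so 33·ρ^2 ≥ 14 and ρ^2 ≥ 14/33.
ρ ≥ (14/33)^(1/2) ≈ 0.651.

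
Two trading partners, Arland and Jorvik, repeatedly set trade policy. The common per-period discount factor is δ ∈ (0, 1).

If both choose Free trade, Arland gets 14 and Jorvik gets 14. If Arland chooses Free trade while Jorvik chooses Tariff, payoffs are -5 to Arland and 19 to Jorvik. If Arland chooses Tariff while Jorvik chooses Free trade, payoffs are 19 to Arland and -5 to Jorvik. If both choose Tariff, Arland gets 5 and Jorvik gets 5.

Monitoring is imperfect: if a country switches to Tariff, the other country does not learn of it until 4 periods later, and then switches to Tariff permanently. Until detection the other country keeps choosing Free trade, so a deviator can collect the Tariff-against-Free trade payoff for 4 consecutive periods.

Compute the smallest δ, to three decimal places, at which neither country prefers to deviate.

0.773

A deviator earns 19 for 4 periods, then 5 forever; cooperating earns 14 forever. Multiplying the IC by (1−δ):
14 ≥ 19(1−δ^4) + 5δ^4, so 14·δ^4 ≥ 5 and δ^4 ≥ 5/14.
δ ≥ (5/14)^(1/4) ≈ 0.773.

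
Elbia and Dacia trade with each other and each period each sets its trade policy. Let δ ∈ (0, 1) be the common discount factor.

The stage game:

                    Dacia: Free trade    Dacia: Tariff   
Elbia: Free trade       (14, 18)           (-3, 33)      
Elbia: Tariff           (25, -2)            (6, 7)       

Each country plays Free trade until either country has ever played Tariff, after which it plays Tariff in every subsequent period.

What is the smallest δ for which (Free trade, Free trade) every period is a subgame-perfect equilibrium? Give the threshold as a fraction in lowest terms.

Elbia's threshold: (25−14)/(25−6) = 11/19.
Dacia's threshold: (33−18)/(33−7) = 15/26.
11/19 > 15/26, so Elbia binds and δ* = 11/19.

11/19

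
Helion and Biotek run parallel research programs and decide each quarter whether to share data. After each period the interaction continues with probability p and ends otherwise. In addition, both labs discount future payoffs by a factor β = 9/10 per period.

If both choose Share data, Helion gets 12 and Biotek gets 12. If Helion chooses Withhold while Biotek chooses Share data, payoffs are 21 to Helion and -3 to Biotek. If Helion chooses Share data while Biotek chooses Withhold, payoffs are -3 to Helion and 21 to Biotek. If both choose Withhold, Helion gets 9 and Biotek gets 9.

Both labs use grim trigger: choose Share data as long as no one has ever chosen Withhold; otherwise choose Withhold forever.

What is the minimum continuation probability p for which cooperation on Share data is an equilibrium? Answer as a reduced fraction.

5/6

With continuation probability p and discount β, the effective per-period discount factor is βp.
Grim-trigger IC: βp ≥ (21−12)/(21−9) = 3/4.
So p ≥ (3/4)/(9/10) = 5/6.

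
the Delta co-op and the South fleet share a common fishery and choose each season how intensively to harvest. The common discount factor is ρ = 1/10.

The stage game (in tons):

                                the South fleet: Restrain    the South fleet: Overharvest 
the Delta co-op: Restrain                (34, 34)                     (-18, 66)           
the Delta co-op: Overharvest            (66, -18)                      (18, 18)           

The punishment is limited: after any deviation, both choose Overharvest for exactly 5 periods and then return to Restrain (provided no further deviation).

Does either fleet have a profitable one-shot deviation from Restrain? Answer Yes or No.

Yes

IC: ρ+…+ρ^5 ≥ (66−34)/(34−18) = 2.
At ρ = 1/10: partial sum = 0.1111 < 2.0000. Cooperation not sustainable.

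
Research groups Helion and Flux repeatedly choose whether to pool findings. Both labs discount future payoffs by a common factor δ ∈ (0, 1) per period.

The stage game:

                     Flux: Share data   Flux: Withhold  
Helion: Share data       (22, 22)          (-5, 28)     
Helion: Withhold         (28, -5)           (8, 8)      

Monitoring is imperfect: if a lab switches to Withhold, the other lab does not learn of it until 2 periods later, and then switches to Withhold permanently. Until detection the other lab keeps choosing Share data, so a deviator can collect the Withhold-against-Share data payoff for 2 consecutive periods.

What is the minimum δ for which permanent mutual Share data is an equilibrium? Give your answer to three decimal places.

0.548

A deviator earns 28 for 2 periods, then 8 forever; cooperating earns 22 forever. Multiplying the IC by (1−δ):
22 ≥ 28(1−δ^2) + 8δ^2, so 20·δ^2 ≥ 6 and δ^2 ≥ 3/10.
δ ≥ (3/10)^(1/2) ≈ 0.548.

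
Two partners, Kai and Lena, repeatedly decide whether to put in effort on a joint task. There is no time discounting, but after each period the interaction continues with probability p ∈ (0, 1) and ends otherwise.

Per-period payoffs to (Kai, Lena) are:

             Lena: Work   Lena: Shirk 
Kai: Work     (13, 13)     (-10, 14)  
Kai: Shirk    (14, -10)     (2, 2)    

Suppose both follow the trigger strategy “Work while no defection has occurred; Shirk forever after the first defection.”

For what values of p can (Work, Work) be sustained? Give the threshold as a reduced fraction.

1/12

Expected cooperation value is 13 + p·13 + p²·13 + … = 13/(1−p); deviation gives 14 + p·2/(1−p).
13 ≥ 14(1−p) + 2p ⇒ 12p ≥ 1 ⇒ p ≥ 1/12.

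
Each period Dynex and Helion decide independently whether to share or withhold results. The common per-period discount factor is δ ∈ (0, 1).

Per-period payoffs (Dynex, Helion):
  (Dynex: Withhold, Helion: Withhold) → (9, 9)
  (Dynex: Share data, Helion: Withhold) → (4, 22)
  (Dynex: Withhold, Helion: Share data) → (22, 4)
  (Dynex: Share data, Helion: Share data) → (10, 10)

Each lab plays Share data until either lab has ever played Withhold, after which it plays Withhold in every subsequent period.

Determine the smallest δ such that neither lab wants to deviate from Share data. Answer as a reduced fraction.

Under grim trigger the critical discount factor is (T−C)/(T−P) with T = 22, C = 10, P = 9.
δ* = (22−10)/(22−9) = 12/13.

12/13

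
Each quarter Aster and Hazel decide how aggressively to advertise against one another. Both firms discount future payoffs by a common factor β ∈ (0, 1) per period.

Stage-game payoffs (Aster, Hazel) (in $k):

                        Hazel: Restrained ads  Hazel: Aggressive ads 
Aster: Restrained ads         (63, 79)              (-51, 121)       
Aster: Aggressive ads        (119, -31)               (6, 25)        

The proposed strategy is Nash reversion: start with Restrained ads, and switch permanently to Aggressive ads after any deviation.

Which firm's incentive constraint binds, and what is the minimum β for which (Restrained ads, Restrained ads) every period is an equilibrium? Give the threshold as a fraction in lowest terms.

Aster; β ≥ 56/113

For Aster: deviation gain 119−63 = 56, per-period punishment loss 63−6 = 57. IC gives β ≥ 56/113.
For Hazel: gain 42, loss 54 per period, so β ≥ 42/96 = 7/16.
The tighter constraint is Aster's, so cooperation needs β ≥ 56/113.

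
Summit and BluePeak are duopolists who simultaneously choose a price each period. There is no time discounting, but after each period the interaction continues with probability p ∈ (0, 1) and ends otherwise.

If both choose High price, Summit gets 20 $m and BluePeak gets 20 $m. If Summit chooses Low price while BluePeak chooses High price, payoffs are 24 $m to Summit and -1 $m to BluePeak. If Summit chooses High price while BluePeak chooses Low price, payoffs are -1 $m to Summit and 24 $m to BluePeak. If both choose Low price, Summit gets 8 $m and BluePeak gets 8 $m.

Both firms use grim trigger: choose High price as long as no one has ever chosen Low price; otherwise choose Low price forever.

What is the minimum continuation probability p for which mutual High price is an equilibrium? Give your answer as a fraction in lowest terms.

Expected cooperation value is 20 + p·20 + p²·20 + … = 20/(1−p); deviation gives 24 + p·8/(1−p).
20 ≥ 24(1−p) + 8p ⇒ 16p ≥ 4 ⇒ p ≥ 4/16 = 1/4.

1/4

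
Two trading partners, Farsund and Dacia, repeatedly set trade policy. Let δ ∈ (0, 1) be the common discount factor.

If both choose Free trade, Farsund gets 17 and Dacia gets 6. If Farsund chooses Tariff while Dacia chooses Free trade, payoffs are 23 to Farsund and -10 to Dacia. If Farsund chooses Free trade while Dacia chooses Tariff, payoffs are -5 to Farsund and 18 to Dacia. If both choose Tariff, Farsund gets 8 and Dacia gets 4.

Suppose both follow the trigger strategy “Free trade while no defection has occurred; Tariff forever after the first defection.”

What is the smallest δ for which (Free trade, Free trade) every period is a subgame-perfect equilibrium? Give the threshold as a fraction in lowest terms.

6/7

Farsund: cooperation gives 17 each period; deviation gives 23 once then 8 forever.
  17/(1−δ) ≥ 23 + 8δ/(1−δ) ⇒ δ ≥ 6/15 = 2/5.
Dacia: cooperation gives 6 each period; deviation gives 18 once then 4 forever.
  δ ≥ 12/14 = 6/7.
Both must hold, so the binding constraint is Dacia's: δ ≥ 6/7.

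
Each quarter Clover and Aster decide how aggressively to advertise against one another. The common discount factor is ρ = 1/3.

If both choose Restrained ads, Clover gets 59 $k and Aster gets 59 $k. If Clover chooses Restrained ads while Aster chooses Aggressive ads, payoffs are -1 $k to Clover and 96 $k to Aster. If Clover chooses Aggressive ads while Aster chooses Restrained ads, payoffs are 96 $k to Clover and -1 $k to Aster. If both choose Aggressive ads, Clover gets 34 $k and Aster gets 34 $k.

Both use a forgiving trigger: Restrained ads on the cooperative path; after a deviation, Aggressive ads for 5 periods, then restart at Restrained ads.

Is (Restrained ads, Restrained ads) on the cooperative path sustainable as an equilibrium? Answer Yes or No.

No

A one-shot deviation gives 96 now, then 34 for 5 periods, then back to 59.
Gain from deviating: (96−59) today; loss: (59−34) in each of the next 5 periods.
No-deviation condition: (59−34)(ρ+…+ρ^5) ≥ 96−59, i.e. ρ+…+ρ^5 ≥ 37/25.
At ρ = 1/3: ρ+…+ρ^5 = 0.4979 < 1.4800.
So cooperation is not sustainable.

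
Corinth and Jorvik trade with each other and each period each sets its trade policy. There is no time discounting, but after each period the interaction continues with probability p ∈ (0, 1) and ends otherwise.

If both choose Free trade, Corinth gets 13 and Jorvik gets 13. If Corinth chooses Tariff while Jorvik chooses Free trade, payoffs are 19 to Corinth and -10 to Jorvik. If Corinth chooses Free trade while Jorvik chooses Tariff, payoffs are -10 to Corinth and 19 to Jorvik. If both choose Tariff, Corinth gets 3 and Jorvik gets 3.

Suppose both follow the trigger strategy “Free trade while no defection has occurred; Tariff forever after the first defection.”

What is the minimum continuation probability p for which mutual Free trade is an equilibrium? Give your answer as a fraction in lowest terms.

3/8

With no time discounting, the continuation probability p plays the role of the discount factor.
Grim-trigger IC: 13/(1−p) ≥ 19 + 3p/(1−p) ⇒ p ≥ (19−13)/(19−3) = 3/8.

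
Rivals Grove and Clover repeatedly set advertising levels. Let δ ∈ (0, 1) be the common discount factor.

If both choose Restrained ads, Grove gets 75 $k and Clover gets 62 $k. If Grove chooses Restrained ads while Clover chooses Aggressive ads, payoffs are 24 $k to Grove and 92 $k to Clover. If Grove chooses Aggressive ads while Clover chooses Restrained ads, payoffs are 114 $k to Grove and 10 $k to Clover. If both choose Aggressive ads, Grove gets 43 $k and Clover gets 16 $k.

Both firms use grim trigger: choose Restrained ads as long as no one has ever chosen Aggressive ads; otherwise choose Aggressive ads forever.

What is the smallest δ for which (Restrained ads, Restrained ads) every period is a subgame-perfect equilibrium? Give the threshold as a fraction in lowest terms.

39/71

For Grove: deviation gain 114−75 = 39, per-period punishment loss 75−43 = 32. IC gives δ ≥ 39/71.
For Clover: gain 30, loss 46 per period, so δ ≥ 30/76 = 15/38.
The tighter constraint is Grove's, so cooperation needs δ ≥ 39/71.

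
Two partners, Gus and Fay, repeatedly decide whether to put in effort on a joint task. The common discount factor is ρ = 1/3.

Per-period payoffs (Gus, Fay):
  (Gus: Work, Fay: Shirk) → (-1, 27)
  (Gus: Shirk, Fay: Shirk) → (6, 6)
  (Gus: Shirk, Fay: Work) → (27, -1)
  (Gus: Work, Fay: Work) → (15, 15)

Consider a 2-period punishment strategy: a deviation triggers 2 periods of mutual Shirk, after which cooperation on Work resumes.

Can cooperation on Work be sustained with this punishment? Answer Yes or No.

IC: ρ+…+ρ^2 ≥ (27−15)/(15−6) = 4/3.
At ρ = 1/3: partial sum = 0.4444 < 1.3333. Cooperation not sustainable.

No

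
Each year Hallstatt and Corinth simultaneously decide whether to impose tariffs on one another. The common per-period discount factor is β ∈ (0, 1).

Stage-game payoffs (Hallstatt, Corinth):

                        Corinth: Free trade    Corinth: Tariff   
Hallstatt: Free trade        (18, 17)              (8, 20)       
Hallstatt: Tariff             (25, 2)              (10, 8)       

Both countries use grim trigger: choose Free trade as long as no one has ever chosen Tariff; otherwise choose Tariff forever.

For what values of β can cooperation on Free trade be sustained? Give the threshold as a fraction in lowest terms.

Hallstatt: cooperation gives 18 each period; deviation gives 25 once then 10 forever.
  18/(1−β) ≥ 25 + 10β/(1−β) ⇒ β ≥ 7/15.
Corinth: cooperation gives 17 each period; deviation gives 20 once then 8 forever.
  β ≥ 3/12 = 1/4.
Both must hold, so the binding constraint is Hallstatt's: β ≥ 7/15.

7/15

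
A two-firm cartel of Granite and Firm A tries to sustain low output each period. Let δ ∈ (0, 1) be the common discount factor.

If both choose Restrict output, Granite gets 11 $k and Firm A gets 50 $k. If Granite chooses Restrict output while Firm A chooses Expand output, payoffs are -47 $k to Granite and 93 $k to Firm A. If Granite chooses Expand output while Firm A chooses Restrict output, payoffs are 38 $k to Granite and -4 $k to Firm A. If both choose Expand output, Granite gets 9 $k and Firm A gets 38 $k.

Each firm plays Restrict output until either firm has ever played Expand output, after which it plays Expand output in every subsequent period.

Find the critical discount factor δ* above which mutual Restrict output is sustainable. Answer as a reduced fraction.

27/29

Granite's threshold: (38−11)/(38−9) = 27/29.
Firm A's threshold: (93−50)/(93−38) = 43/55.
27/29 > 43/55, so Granite binds and δ* = 27/29.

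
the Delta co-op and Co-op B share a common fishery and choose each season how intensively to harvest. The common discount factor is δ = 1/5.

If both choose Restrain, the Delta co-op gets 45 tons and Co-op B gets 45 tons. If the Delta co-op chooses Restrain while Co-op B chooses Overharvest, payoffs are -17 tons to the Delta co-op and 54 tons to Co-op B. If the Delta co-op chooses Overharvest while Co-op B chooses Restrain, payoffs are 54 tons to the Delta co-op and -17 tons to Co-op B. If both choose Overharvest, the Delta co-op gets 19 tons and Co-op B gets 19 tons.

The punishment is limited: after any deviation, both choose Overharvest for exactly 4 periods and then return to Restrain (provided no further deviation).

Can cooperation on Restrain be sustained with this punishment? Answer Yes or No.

No

A one-shot deviation gives 54 now, then 19 for 4 periods, then back to 45.
Gain from deviating: (54−45) today; loss: (45−19) in each of the next 4 periods.
No-deviation condition: (45−19)(δ+…+δ^4) ≥ 54−45, i.e. δ+…+δ^4 ≥ 9/26.
At δ = 1/5: δ+…+δ^4 = 0.2496 < 0.3462.
So cooperation is not sustainable.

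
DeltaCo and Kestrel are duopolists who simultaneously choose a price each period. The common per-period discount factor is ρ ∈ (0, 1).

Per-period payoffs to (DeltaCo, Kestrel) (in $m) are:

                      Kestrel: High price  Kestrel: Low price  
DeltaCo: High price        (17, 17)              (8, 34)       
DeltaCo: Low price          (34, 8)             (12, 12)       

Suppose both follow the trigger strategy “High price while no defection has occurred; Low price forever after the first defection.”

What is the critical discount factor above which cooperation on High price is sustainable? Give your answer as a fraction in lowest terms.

17/22

17/(1−ρ) ≥ 34 + 12ρ/(1−ρ)
17 ≥ 34 − 22ρ
ρ ≥ 17/22.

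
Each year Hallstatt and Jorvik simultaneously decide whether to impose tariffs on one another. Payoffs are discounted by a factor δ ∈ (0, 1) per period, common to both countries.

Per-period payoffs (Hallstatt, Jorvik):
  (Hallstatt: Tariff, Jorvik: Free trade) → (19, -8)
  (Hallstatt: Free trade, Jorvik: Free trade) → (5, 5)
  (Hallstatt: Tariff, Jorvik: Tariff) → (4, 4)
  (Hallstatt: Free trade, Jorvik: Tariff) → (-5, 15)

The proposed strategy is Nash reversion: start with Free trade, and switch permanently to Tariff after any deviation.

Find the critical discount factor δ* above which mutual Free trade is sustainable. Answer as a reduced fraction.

14/15

For Hallstatt: deviation gain 19−5 = 14, per-period punishment loss 5−4 = 1. IC gives δ ≥ 14/15.
For Jorvik: gain 10, loss 1 per period, so δ ≥ 10/11.
The tighter constraint is Hallstatt's, so cooperation needs δ ≥ 14/15.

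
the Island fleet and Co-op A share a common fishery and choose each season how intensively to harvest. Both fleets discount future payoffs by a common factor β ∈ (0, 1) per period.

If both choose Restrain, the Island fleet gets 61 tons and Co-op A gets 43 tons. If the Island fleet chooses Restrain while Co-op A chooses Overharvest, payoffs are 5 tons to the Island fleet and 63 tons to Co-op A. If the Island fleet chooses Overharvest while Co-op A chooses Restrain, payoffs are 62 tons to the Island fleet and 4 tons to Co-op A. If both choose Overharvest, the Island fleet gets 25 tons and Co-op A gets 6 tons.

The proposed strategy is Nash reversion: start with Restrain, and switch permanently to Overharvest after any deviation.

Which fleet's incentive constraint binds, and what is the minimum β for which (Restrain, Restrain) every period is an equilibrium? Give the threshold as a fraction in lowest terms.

Co-op A; β ≥ 20/57

the Island fleet's threshold: (62−61)/(62−25) = 1/37.
Co-op A's threshold: (63−43)/(63−6) = 20/57.
1/37 < 20/57, so Co-op A binds and β* = 20/57.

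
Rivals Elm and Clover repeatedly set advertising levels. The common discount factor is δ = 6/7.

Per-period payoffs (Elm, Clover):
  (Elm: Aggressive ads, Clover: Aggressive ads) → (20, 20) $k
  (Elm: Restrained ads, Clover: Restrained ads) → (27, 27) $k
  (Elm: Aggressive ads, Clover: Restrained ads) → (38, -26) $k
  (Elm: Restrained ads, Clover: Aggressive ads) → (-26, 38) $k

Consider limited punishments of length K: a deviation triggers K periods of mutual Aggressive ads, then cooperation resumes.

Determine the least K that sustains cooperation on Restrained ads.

IC: δ(1−δ^K)/(1−δ) ≥ (38−27)/(27−20) = 11/7.
With δ = 6/7: need 1 − δ^K ≥ 11/7·(1−6/7)/(6/7), i.e. δ^K ≤ 0.7381.
Since (6/7)^1 = 0.8571 and (6/7)^2 = 0.7347, the smallest such K is 2.

2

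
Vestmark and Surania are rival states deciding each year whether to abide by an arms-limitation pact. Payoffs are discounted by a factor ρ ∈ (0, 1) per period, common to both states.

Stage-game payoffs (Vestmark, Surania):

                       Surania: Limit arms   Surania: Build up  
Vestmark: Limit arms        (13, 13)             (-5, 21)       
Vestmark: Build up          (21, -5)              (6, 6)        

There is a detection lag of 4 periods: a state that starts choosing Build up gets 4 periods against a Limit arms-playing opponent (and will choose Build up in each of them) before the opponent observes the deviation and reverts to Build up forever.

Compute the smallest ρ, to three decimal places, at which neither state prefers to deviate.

The best deviation is to choose Build up for all 4 undetected periods, earning 21 each, then 6 forever once detected.
Deviation value: 21(1−ρ^4)/(1−ρ) + 6ρ^4/(1−ρ); cooperation value: 13/(1−ρ).
IC: 13 ≥ 21(1−ρ^4) + 6ρ^4 = 21 − 15ρ^4.
So ρ^4 ≥ 8/15, giving ρ ≥ (8/15)^(1/4) ≈ 0.855.

0.855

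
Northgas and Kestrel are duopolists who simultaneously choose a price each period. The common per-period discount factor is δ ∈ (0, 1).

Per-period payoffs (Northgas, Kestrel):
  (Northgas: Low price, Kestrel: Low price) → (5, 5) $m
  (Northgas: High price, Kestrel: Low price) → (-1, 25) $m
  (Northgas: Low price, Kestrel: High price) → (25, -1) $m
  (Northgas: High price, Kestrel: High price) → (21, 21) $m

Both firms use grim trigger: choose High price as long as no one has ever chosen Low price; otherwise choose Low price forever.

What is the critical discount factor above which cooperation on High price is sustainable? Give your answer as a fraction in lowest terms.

21/(1−δ) ≥ 25 + 5δ/(1−δ)
21 ≥ 25 − 20δ
δ ≥ 4/20 = 1/5.

1/5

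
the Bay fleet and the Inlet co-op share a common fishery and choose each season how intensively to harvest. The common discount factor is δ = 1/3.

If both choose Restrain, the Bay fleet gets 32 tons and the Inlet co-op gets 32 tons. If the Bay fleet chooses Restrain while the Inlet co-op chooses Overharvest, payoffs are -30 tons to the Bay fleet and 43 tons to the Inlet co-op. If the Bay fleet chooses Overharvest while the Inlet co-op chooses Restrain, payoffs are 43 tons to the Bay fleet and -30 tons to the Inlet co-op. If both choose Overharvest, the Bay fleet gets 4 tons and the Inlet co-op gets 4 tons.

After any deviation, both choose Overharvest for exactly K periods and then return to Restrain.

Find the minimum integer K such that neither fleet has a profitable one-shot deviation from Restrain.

2

IC: δ(1−δ^K)/(1−δ) ≥ (43−32)/(32−4) = 11/28.
With δ = 1/3: need 1 − δ^K ≥ 11/28·(1−1/3)/(1/3), i.e. δ^K ≤ 0.2143.
Since (1/3)^1 = 0.3333 and (1/3)^2 = 0.1111, the smallest such K is 2.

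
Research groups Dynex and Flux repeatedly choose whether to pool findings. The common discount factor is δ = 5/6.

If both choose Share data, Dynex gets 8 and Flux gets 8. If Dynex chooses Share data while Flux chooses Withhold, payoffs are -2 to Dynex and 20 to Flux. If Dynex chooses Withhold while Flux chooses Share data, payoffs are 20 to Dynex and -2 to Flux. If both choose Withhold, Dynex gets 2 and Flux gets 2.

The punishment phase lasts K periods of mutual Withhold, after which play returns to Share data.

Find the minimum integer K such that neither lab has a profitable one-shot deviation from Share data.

IC: δ(1−δ^K)/(1−δ) ≥ (20−8)/(8−2) = 2.
With δ = 5/6: need 1 − δ^K ≥ 2·(1−5/6)/(5/6), i.e. δ^K ≤ 0.6000.
Since (5/6)^2 = 0.6944 and (5/6)^3 = 0.5787, the smallest such K is 3.

3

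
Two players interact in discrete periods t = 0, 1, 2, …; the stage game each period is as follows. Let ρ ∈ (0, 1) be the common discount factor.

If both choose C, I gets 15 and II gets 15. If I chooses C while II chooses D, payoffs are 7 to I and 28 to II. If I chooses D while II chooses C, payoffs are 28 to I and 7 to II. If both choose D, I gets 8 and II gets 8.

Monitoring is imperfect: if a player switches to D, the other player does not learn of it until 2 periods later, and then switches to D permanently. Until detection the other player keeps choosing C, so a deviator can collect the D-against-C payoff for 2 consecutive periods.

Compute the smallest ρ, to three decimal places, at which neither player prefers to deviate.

Deviating for the 2 undetected periods gains 28−15 = 13 per period over cooperation, then loses 15−8 = 7 per period forever once punishment starts.
Gain: 13(1 + ρ + … + ρ^1); loss: 7·ρ^2/(1−ρ).
No profitable deviation ⇔ 13(1−ρ^2) ≤ 7·ρ^2, i.e. ρ^2 ≥ 13/(13+7) = 13/20.
Hence ρ ≥ (13/20)^(1/2) ≈ 0.806.

0.806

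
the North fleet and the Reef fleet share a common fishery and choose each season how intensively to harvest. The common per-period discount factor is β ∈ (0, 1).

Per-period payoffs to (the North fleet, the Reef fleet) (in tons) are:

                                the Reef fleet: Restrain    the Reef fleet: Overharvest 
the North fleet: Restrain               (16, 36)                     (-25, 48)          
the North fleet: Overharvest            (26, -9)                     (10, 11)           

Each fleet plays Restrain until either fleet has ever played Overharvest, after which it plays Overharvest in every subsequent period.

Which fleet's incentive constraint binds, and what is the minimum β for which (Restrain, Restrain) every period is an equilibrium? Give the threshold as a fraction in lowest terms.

For the North fleet: deviation gain 26−16 = 10, per-period punishment loss 16−10 = 6. IC gives β ≥ 10/16 = 5/8.
For the Reef fleet: gain 12, loss 25 per period, so β ≥ 12/37.
The tighter constraint is the North fleet's, so cooperation needs β ≥ 5/8.

the North fleet; β ≥ 5/8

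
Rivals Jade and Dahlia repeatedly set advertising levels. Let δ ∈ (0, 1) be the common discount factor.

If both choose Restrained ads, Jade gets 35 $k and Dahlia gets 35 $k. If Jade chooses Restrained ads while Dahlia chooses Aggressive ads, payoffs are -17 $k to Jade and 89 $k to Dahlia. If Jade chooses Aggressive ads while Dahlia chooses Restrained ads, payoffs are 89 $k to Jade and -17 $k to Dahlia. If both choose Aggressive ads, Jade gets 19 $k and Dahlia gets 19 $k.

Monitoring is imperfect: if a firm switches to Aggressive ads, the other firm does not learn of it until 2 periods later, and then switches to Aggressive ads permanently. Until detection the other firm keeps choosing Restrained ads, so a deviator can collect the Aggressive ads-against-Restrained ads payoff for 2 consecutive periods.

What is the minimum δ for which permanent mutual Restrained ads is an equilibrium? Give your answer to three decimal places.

0.878

The best deviation is to choose Aggressive ads for all 2 undetected periods, earning 89 each, then 19 forever once detected.
Deviation value: 89(1−δ^2)/(1−δ) + 19δ^2/(1−δ); cooperation value: 35/(1−δ).
IC: 35 ≥ 89(1−δ^2) + 19δ^2 = 89 − 70δ^2.
So δ^2 ≥ 54/70 = 27/35, giving δ ≥ (27/35)^(1/2) ≈ 0.878.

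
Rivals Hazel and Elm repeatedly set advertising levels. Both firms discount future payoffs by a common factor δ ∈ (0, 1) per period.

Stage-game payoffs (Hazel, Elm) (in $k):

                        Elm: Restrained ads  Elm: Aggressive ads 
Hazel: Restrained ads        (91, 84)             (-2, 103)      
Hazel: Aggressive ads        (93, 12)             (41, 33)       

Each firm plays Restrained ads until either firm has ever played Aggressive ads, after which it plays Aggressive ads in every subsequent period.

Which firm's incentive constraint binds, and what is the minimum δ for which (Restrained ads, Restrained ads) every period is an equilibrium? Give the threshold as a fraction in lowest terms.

Elm; δ ≥ 19/70

Hazel: cooperation gives 91 each period; deviation gives 93 once then 41 forever.
  91/(1−δ) ≥ 93 + 41δ/(1−δ) ⇒ δ ≥ 2/52 = 1/26.
Elm: cooperation gives 84 each period; deviation gives 103 once then 33 forever.
  δ ≥ 19/70.
Both must hold, so the binding constraint is Elm's: δ ≥ 19/70.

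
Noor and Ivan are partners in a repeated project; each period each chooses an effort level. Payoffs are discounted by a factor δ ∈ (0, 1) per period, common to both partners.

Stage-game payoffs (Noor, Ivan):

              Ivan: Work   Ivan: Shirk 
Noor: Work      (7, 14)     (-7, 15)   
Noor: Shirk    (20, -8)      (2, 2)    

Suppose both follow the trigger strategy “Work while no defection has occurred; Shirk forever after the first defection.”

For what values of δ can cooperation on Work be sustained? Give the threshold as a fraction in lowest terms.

Noor's threshold: (20−7)/(20−2) = 13/18.
Ivan's threshold: (15−14)/(15−2) = 1/13.
13/18 > 1/13, so Noor binds and δ* = 13/18.

13/18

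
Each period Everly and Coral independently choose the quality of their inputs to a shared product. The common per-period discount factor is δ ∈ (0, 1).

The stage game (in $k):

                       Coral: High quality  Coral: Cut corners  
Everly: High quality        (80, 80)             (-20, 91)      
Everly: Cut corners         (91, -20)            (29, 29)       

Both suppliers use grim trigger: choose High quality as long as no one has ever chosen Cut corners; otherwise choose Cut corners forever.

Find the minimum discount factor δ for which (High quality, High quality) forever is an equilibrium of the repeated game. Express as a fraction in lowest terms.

11/62

Under grim trigger the critical discount factor is (T−C)/(T−P) with T = 91, C = 80, P = 29.
δ* = (91−80)/(91−29) = 11/62.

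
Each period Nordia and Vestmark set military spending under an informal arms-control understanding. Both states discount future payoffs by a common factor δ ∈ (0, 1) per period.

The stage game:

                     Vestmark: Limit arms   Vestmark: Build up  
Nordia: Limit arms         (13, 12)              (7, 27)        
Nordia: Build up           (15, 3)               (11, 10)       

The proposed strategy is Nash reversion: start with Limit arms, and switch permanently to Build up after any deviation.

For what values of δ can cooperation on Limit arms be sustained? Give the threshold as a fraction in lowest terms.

For Nordia: deviation gain 15−13 = 2, per-period punishment loss 13−11 = 2. IC gives δ ≥ 2/4 = 1/2.
For Vestmark: gain 15, loss 2 per period, so δ ≥ 15/17.
The tighter constraint is Vestmark's, so cooperation needs δ ≥ 15/17.

15/17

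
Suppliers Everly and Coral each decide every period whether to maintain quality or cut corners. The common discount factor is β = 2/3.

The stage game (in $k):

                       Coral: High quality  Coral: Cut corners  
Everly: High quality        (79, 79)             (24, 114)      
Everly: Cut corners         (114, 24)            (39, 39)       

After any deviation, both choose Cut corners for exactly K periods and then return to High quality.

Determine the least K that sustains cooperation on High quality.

2

Need Σ_{k=1}^{K} β^k ≥ (114−79)/(79−39) = 0.8750 at β = 2/3.
At K = 1 the sum is 0.6667 < 0.8750; at K = 2 it is 1.1111 ≥ 0.8750.
So the minimum punishment length is K = 2.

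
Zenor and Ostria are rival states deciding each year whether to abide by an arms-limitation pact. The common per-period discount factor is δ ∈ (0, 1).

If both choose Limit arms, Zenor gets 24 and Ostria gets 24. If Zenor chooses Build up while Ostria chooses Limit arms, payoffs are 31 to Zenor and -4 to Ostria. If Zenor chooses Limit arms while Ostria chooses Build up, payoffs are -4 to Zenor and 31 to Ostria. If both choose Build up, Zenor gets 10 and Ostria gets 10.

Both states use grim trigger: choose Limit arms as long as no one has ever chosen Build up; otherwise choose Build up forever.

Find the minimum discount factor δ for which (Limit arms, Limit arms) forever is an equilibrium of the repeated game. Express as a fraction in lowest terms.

1/3

24/(1−δ) ≥ 31 + 10δ/(1−δ)
24 ≥ 31 − 21δ
δ ≥ 7/21 = 1/3.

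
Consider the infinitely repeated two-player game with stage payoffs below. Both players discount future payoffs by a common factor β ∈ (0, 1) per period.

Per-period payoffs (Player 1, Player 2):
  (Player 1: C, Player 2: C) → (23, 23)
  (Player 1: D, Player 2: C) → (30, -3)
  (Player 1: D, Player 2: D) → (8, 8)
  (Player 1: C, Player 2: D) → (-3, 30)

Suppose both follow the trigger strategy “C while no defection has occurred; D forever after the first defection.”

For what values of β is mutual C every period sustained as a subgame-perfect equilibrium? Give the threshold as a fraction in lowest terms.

7/22

Under grim trigger the critical discount factor is (T−C)/(T−P) with T = 30, C = 23, P = 8.
β* = (30−23)/(30−8) = 7/22.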